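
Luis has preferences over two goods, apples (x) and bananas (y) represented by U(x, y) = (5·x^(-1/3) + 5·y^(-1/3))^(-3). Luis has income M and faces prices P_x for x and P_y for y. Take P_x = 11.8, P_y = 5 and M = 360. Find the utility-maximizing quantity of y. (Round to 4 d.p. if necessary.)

y* = 32.1508

From the CES first-order condition, (y/x)^(4/3) = P_x/P_y.
Hence y/x = (P_x/P_y)^(1/(4/3)), i.e. raised to the 0.75 power.
Substitute y = (y/x)·x into the budget: x* = M/(P_x + P_y·(y/x)).
Numerically y/x = 1.904075, so x* = 360/(11.8 + 5·1.904075) = 16.8853 and y* = 1.904075·16.8853 = 32.1508.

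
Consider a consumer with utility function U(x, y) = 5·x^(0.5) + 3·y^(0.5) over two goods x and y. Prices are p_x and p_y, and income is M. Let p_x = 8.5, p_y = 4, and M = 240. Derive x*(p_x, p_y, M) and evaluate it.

MU_x ∝ 5·x^(-0.5), MU_y ∝ 3·y^(-0.5), so MRS = (5/3)·(y/x)^(0.5) = p_x/p_y.
Solve for the ratio: y/x = [(3/5)·p_x/p_y]^(2).
With the ratio pinned down, the budget gives x* = M/(p_x + p_y·(y/x)) and y* = (y/x)·x*.
Numerically y/x = 1.625625, so x* = 240/(8.5 + 4·1.625625) = 15.9973.

x* = 15.9973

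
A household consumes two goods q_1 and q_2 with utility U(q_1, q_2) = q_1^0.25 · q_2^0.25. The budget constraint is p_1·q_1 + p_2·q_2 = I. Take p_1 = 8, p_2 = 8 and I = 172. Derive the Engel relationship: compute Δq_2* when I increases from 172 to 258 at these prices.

The MRS is q_2/q_1. Set MRS = p_1/p_2.
So 0.25·p_2·q_2 = 0.25·p_1·q_1; combined with the budget, a share 0.5 of income goes to q_1.
Demand: q_1*(p_1,p_2,I) = 0.5·I/p_1 and q_2* = 0.5·I/p_2.
At p_1=8, p_2=8, I=172: q_2* = 0.5·172/8 = 10.75.
At I' = 258: q_2* = 16.125. Change: 16.125 − 10.75 = 5.375.

Δq_2* = 5.375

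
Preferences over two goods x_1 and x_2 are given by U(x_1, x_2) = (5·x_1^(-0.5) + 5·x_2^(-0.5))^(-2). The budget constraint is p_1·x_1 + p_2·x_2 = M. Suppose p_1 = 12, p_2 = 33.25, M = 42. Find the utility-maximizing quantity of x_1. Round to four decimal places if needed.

x_1* = 1.4556

Substitute x_2 = (x_2/x_1)·x_1 into the budget: x_1* = M/(p_1 + p_2·(x_2/x_1)).
Numerically x_2/x_1 = 0.506905, so x_1* = 42/(12 + 33.25·0.506905) = 1.4556.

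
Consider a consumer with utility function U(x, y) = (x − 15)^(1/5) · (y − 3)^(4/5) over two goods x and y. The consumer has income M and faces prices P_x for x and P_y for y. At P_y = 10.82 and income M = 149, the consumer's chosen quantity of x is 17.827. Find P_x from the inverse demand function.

P_x = 4

Let x' = x−15, y' = y−3. MRS = (1/4)·y'/x' = P_x/P_y.
After buying the subsistence bundle (15, 3), a share 0.2 of the remaining income goes to x: x* = 15 + 0.2·(M − 15P_x − 3P_y)/P_x.
Set x* = 17.827 in the demand function and solve for P_x: P_x = 4.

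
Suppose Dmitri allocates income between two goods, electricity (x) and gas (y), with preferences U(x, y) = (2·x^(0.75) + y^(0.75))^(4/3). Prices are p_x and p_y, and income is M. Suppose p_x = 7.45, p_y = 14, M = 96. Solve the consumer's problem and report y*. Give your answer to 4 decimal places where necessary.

y* = 0.064

MU_x ∝ 2·x^(-0.25), MU_y ∝ y^(-0.25), so MRS = 2·(y/x)^(0.25) = p_x/p_y.
Solve for the ratio: y/x = [(1/2)·p_x/p_y]^(4).
With the ratio pinned down, the budget gives x* = M/(p_x + p_y·(y/x)) and y* = (y/x)·x*.
Numerically y/x = 0.005012, so x* = 96/(7.45 + 14·0.005012) = 12.7657 and y* = 0.005012·12.7657 = 0.064.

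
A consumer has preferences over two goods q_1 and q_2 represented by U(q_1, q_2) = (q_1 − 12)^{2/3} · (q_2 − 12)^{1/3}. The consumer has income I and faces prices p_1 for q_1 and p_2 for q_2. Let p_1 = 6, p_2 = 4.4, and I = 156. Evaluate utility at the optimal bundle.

V = 3.0512

Discretionary income = 156 − 12·6 − 12·4.4 = 31.2; q_1* = 12 + 2/3·31.2/6 = 15.4667; q_2* = 12 + 1/3·31.2/4.4 = 14.3636.
Utility at the optimum: U(15.4667, 14.3636) = 3.0512.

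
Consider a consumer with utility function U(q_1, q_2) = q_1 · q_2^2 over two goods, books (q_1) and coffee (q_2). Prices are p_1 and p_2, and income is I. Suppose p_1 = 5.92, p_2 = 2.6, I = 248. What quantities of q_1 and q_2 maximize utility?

Tangency: MRS = (1/2)·q_2/q_1 = p_1/p_2.
Rearranging, p_2·q_2 = 2·p_1·q_1. Substituting into the budget gives p_1·q_1·(1 + 2) = I.
Demand: q_1*(p_1,p_2,I) = 1/3·I/p_1 and q_2* = 2/3·I/p_2.
At p_1=5.92, p_2=2.6, I=248: q_1* = 1/3·248/5.92 = 13.964, q_2* = 63.5897.

q_1* = 13.964, q_2* = 63.5897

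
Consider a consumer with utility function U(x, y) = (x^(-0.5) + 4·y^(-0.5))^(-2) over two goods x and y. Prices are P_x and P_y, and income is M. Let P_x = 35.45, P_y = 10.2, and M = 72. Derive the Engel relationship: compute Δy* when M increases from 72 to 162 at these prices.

MRS = MU_x/MU_y = (1/4)·(y/x)^(1.5). Set equal to P_x/P_y.
Solve for the ratio: y/x = [4·P_x/P_y]^(2/3).
With the ratio pinned down, the budget gives x* = M/(P_x + P_y·(y/x)) and y* = (y/x)·x*.
Numerically y/x = 5.781635, so x* = 72/(35.45 + 10.2·5.781635) = 0.7625 and y* = 5.781635·0.7625 = 4.4087.
At M' = 162: y* = 9.9195. Change: 9.9195 − 4.4087 = 5.5108.

Δy* = 5.5108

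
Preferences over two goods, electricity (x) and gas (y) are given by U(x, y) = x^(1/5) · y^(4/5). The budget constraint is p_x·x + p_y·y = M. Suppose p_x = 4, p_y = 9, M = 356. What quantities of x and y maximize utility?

x* = 17.8, y* = 31.6444

The MRS is (1/4)·y/x. Set MRS = p_x/p_y.
So 0.2·p_y·y = 0.8·p_x·x; combined with the budget, a share 0.2 of income goes to x.
Demand: x*(p_x,p_y,M) = 0.2·M/p_x and y* = 0.8·M/p_y.
At p_x=4, p_y=9, M=356: x* = 0.2·356/4 = 17.8, y* = 31.6444.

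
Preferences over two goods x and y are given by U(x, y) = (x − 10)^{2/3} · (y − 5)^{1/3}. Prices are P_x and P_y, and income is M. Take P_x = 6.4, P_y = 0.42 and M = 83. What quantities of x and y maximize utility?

x* = 11.7604, y* = 18.4127

MRS = 2·(y−5)/(x−10). Tangency with P_x/P_y gives y−5 = (1/2)·(P_x/P_y)·(x−10).
Substituting into the budget: x* = 10 + 2/3·(M − 10·P_x − 5·P_y)/P_x, and y* = 5 + 1/3·(…)/P_y.
Discretionary income = 83 − 10·6.4 − 5·0.42 = 16.9; x* = 10 + 2/3·16.9/6.4 = 11.7604; y* = 5 + 1/3·16.9/0.42 = 18.4127.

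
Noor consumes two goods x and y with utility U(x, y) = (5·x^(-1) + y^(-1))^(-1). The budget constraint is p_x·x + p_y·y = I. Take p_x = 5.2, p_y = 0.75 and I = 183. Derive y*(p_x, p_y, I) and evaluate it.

y* = 35.4247

Numerically y/x = 1.177568, so x* = 183/(5.2 + 0.75·1.177568) = 30.083 and y* = 1.177568·30.083 = 35.4247.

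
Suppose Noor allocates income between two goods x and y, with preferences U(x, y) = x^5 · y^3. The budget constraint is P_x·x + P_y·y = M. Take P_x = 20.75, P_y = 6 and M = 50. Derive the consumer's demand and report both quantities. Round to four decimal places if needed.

MU_x/MU_y = (5·y)/(3·x); tangency sets this equal to P_x/P_y.
So 5·P_y·y = 3·P_x·x; combined with the budget, a share 0.625 of income goes to x.
Demand: x*(P_x,P_y,M) = 0.625·M/P_x and y* = 0.375·M/P_y.
At P_x=20.75, P_y=6, M=50: x* = 0.625·50/20.75 = 1.506, y* = 3.125.

x* = 1.506, y* = 3.125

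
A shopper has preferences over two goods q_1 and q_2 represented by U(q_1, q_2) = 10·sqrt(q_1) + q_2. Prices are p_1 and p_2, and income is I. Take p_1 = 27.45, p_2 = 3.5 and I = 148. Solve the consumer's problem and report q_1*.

q_1* = 0.4064

Thus q_1* = (5·p_2/p_1)² — independent of I — with the rest of income spent on q_2.
Plugging in: q_1* = (5·3.5/27.45)² = 0.4064.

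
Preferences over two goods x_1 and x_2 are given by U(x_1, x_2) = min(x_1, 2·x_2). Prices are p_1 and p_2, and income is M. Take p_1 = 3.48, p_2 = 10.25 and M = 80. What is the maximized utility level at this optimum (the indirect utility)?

V = 9.2969

Leontief preferences: the optimum is at the kink where x_1/2 = x_2/1, i.e. x_2 = (1/2)·x_1.
Budget: p_1·x_1 + p_2·(1/2)·x_1 = M, so (2·p_1 + p_2)·x_1 = 2·M.
Demand: x_1*(p_1,p_2,M) = 2·M/(2·p_1 + p_2), x_2* = M/(2·p_1 + p_2).
Here 2·3.48 + 10.25 = 17.21, giving x_1* = 9.2969 and x_2* = 4.6485.
Utility at the optimum: U(9.2969, 4.6485) = 9.2969.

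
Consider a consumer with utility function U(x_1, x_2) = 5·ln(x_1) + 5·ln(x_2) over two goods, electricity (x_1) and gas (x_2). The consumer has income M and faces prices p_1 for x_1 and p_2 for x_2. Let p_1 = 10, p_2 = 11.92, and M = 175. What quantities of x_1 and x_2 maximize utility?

x_1* = 8.75, x_2* = 7.3406

The MRS is x_2/x_1. Set MRS = p_1/p_2.
Rearranging, p_2·x_2 = p_1·x_1. Substituting into the budget gives p_1·x_1·(1 + 1) = M.
Demand: x_1*(p_1,p_2,M) = 0.5·M/p_1 and x_2* = 0.5·M/p_2.
At p_1=10, p_2=11.92, M=175: x_1* = 0.5·175/10 = 8.75, x_2* = 7.3406.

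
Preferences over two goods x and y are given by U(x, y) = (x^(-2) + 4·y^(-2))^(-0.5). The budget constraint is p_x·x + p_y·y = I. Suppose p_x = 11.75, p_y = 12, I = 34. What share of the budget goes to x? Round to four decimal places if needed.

Numerically y/x = 1.5763, so x* = 34/(11.75 + 12·1.5763) = 1.1087 and y* = 1.5763·1.1087 = 1.7477.
Expenditure on x: 11.75·1.1087 = 13.0276; share = 0.3832.

share on x = 0.3832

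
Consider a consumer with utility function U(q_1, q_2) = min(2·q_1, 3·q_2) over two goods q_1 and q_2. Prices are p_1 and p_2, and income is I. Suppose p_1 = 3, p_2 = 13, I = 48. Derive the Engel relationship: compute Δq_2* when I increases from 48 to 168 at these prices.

Δq_2* = 6.8571

Demand: q_1*(p_1,p_2,I) = 3·I/(3·p_1 + 2·p_2), q_2* = 2·I/(3·p_1 + 2·p_2).
Here 3·3 + 2·13 = 35, giving q_2* = 2.7429.
At I' = 168: q_2* = 9.6. Change: 9.6 − 2.7429 = 6.8571.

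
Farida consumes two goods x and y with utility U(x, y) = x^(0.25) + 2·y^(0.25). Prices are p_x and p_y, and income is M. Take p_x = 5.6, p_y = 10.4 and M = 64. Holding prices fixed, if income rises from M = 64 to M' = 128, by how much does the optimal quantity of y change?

Substitute y = (y/x)·x into the budget: x* = M/(p_x + p_y·(y/x)).
Numerically y/x = 1.103857, so x* = 64/(5.6 + 10.4·1.103857) = 3.747 and y* = 1.103857·3.747 = 4.1362.
At M' = 128: y* = 8.2724. Change: 8.2724 − 4.1362 = 4.1362.

Δy* = 4.1362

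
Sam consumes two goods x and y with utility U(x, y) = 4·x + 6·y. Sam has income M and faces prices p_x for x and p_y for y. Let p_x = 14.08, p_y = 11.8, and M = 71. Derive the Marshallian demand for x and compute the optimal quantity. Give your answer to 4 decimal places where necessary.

y gives more utility per dollar, so spend all income on y: y* = M/p_y, x* = 0.
Numerically: x* = 0, y* = 6.0169.

x* = 0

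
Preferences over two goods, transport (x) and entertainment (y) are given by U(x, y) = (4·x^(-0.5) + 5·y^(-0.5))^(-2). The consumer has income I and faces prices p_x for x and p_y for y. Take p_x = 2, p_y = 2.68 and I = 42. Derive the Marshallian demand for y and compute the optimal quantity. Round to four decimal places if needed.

y* = 8.796

MRS = MU_x/MU_y = (4/5)·(y/x)^(1.5). Set equal to p_x/p_y.
Hence y/x = ((5/4)·p_x/p_y)^(1/(1.5)), i.e. raised to the 2/3 power.
With the ratio pinned down, the budget gives x* = I/(p_x + p_y·(y/x)) and y* = (y/x)·x*.
Numerically y/x = 0.954707, so x* = 42/(2 + 2.68·0.954707) = 9.2133 and y* = 0.954707·9.2133 = 8.796.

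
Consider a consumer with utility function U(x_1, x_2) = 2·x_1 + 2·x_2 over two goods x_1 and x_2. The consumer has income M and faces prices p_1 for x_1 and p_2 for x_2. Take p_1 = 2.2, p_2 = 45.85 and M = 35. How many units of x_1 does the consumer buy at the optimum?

x_1* = 15.9091

Perfect substitutes: compare marginal utility per dollar. 2/p_1 vs 2/p_2 → 0.9091 vs 0.0436.
x_1 gives more utility per dollar, so spend all income on x_1: x_1* = M/p_1, x_2* = 0.
Numerically: x_1* = 15.9091, x_2* = 0.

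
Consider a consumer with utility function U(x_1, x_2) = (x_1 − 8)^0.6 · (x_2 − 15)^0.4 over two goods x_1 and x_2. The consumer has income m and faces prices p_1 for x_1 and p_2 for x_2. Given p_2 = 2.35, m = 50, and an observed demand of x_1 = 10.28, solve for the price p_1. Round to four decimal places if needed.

MRS = (3/2)·(x_2−15)/(x_1−8). Tangency with p_1/p_2 gives x_2−15 = (2/3)·(p_1/p_2)·(x_1−8).
Substituting into the budget: x_1* = 8 + 0.6·(m − 8·p_1 − 15·p_2)/p_1, and x_2* = 15 + 0.4·(…)/p_2.
Set x_1* = 10.28 in the demand function and solve for p_1: p_1 = 1.25.

p_1 = 1.25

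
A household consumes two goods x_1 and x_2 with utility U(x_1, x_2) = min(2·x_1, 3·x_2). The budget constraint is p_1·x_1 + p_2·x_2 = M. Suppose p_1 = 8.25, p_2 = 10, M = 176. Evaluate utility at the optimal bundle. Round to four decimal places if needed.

V = 23.5978

Leontief preferences: the optimum is at the kink where x_1/3 = x_2/2, i.e. x_2 = (2/3)·x_1.
Budget: p_1·x_1 + p_2·(2/3)·x_1 = M, so (3·p_1 + 2·p_2)·x_1 = 3·M.
Demand: x_1*(p_1,p_2,M) = 3·M/(3·p_1 + 2·p_2), x_2* = 2·M/(3·p_1 + 2·p_2).
Here 3·8.25 + 2·10 = 44.75, giving x_1* = 11.7989 and x_2* = 7.8659.
Utility at the optimum: U(11.7989, 7.8659) = 23.5978.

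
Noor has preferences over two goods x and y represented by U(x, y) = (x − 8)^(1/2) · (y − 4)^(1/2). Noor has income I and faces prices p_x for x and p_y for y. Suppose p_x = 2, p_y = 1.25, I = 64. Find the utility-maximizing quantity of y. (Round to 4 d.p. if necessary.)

y* = 21.2

This is Cobb-Douglas in (x−8, y−4): tangency gives 0.5·p_y·(y−4) = 0.5·p_x·(x−8).
After buying the subsistence bundle (8, 4), a share 0.5 of the remaining income goes to x: x* = 8 + 0.5·(I − 8p_x − 4p_y)/p_x.
Discretionary income = 64 − 8·2 − 4·1.25 = 43; y* = 4 + 0.5·43/1.25 = 21.2.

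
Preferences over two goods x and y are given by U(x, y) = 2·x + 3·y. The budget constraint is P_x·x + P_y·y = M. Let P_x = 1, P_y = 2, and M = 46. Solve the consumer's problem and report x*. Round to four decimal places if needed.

x* = 46

x gives more utility per dollar, so spend all income on x: x* = M/P_x, y* = 0.
Numerically: x* = 46, y* = 0.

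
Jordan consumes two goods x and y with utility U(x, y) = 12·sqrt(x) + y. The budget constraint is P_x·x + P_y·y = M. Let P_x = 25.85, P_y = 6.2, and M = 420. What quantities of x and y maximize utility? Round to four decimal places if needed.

Set MRS = P_x/P_y: 6·x^(−1/2) = P_x/P_y.
Solve: √x = 6·P_y/P_x, so x*(P_x,P_y) = (6·P_y/P_x)², and y* = (M − P_x·x*)/P_y.
Plugging in: x* = (6·6.2/25.85)² = 2.0709, y* = 59.1075.

x* = 2.0709, y* = 59.1075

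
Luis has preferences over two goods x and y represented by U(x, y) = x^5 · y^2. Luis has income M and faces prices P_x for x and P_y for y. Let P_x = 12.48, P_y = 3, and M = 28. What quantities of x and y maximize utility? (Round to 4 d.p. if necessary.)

x* = 1.6026, y* = 2.6667

Demand: x*(P_x,P_y,M) = 5/7·M/P_x and y* = 2/7·M/P_y.
At P_x=12.48, P_y=3, M=28: x* = 5/7·28/12.48 = 1.6026, y* = 2.6667.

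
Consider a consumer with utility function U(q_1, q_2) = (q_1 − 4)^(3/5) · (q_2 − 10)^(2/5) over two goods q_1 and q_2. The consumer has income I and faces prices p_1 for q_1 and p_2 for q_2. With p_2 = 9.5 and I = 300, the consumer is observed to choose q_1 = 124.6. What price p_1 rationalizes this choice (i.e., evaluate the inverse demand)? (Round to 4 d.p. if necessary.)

This is Cobb-Douglas in (q_1−4, q_2−10): tangency gives 0.6·p_2·(q_2−10) = 0.4·p_1·(q_1−4).
After buying the subsistence bundle (4, 10), a share 0.6 of the remaining income goes to q_1: q_1* = 4 + 0.6·(I − 4p_1 − 10p_2)/p_1.
Set q_1* = 124.6 in the demand function and solve for p_1: p_1 = 1.

p_1 = 1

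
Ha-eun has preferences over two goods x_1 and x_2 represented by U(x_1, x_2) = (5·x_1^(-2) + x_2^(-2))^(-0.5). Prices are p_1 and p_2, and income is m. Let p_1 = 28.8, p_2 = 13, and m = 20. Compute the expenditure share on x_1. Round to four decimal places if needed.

Substitute x_2 = (x_2/x_1)·x_1 into the budget: x_1* = m/(p_1 + p_2·(x_2/x_1)).
Numerically x_2/x_1 = 0.762359, so x_1* = 20/(28.8 + 13·0.762359) = 0.5167 and x_2* = 0.762359·0.5167 = 0.3939.
Expenditure on x_1: 28.8·0.5167 = 14.8796; share = 0.744.

share on x_1 = 0.744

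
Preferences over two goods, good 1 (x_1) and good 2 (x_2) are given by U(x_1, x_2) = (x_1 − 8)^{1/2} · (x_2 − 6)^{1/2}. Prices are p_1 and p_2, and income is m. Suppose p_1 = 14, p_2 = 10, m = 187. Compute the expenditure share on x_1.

share on x_1 = 0.639

Let x_1' = x_1−8, x_2' = x_2−6. MRS = x_2'/x_1' = p_1/p_2.
Substituting into the budget: x_1* = 8 + 0.5·(m − 8·p_1 − 6·p_2)/p_1, and x_2* = 6 + 0.5·(…)/p_2.
Discretionary income = 187 − 8·14 − 6·10 = 15; x_1* = 8 + 0.5·15/14 = 8.5357; x_2* = 6 + 0.5·15/10 = 6.75.
Expenditure on x_1: 14·8.5357 = 119.5; share = 0.639.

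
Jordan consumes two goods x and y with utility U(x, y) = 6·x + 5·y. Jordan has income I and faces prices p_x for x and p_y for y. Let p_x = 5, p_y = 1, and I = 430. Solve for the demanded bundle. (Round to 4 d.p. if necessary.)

x* = 0, y* = 430

Linear utility — the consumer picks whichever good has higher MU/price: 6/5 = 1.2 vs 5/1 = 5.
y gives more utility per dollar, so spend all income on y: y* = I/p_y, x* = 0.
Numerically: x* = 0, y* = 430.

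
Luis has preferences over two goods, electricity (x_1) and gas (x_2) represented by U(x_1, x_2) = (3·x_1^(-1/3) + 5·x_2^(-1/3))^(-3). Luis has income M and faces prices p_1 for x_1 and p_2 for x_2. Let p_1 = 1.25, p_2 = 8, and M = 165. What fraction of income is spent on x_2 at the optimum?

From the CES first-order condition, (3/5)·(x_2/x_1)^(4/3) = p_1/p_2.
Hence x_2/x_1 = ((5/3)·p_1/p_2)^(1/(4/3)), i.e. raised to the 0.75 power.
With the ratio pinned down, the budget gives x_1* = M/(p_1 + p_2·(x_2/x_1)) and x_2* = (x_2/x_1)·x_1*.
Numerically x_2/x_1 = 0.364545, so x_1* = 165/(1.25 + 8·0.364545) = 39.6029 and x_2* = 0.364545·39.6029 = 14.437.
Expenditure on x_2: 8·14.437 = 115.4964; share = 0.7.

share on x_2 = 0.7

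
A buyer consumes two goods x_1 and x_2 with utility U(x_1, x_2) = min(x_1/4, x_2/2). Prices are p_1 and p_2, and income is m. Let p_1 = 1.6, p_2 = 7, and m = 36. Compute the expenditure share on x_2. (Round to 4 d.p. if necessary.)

share on x_2 = 0.6863

Leontief preferences: the optimum is at the kink where x_1/4 = x_2/2, i.e. x_2 = (1/2)·x_1.
Budget: p_1·x_1 + p_2·(1/2)·x_1 = m, so (4·p_1 + 2·p_2)·x_1 = 4·m.
Demand: x_1*(p_1,p_2,m) = 4·m/(4·p_1 + 2·p_2), x_2* = 2·m/(4·p_1 + 2·p_2).
Here 4·1.6 + 2·7 = 20.4, giving x_1* = 7.0588 and x_2* = 3.5294.
Expenditure on x_2: 7·3.5294 = 24.7059; share = 0.6863.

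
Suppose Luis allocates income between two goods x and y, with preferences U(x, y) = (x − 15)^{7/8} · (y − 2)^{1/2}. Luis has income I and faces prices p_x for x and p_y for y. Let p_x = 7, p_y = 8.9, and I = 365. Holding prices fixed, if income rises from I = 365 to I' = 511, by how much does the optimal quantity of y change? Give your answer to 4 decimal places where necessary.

Discretionary income = 365 − 15·7 − 2·8.9 = 242.2; y* = 2 + 4/11·242.2/8.9 = 11.8958.
At I' = 511: y* = 17.8611. Change: 17.8611 − 11.8958 = 5.9653.

Δy* = 5.9653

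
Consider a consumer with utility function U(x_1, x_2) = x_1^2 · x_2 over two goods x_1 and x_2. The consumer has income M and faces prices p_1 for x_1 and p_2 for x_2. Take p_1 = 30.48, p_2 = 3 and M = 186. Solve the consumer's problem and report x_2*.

x_2* = 20.6667

MU_x_1/MU_x_2 = (2·x_2)/(x_1); tangency sets this equal to p_1/p_2.
Rearranging, p_2·x_2 = (1/2)·p_1·x_1. Substituting into the budget gives p_1·x_1·(1 + (1/2)) = M.
Demand: x_1*(p_1,p_2,M) = 2/3·M/p_1 and x_2* = 1/3·M/p_2.
At p_1=30.48, p_2=3, M=186: x_2* = 1/3·186/3 = 20.6667.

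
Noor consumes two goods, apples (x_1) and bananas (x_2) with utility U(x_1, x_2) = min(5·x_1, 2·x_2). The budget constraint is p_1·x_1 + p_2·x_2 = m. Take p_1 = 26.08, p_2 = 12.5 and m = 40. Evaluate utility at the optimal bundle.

V = 3.4886

With perfect complements, no substitution: consume in ratio x_1:x_2 = 2:5.
Budget: p_1·x_1 + p_2·(5/2)·x_1 = m, so (2·p_1 + 5·p_2)·x_1 = 2·m.
Demand: x_1*(p_1,p_2,m) = 2·m/(2·p_1 + 5·p_2), x_2* = 5·m/(2·p_1 + 5·p_2).
Here 2·26.08 + 5·12.5 = 114.66, giving x_1* = 0.6977 and x_2* = 1.7443.
Utility at the optimum: U(0.6977, 1.7443) = 3.4886.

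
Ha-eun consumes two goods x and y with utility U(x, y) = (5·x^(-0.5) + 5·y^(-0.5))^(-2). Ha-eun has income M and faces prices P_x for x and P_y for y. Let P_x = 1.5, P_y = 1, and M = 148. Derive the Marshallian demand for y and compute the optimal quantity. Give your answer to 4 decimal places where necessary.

y* = 69.0069

MRS = MU_x/MU_y = (y/x)^(1.5). Set equal to P_x/P_y.
Hence y/x = (P_x/P_y)^(1/(1.5)), i.e. raised to the 2/3 power.
With the ratio pinned down, the budget gives x* = M/(P_x + P_y·(y/x)) and y* = (y/x)·x*.
Numerically y/x = 1.310371, so x* = 148/(1.5 + 1·1.310371) = 52.6621 and y* = 1.310371·52.6621 = 69.0069.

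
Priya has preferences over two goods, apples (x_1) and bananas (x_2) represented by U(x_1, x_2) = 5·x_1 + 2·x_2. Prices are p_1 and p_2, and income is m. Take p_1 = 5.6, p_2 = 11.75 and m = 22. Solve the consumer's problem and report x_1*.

x_1* = 3.9286

x_1 gives more utility per dollar, so spend all income on x_1: x_1* = m/p_1, x_2* = 0.
Numerically: x_1* = 3.9286, x_2* = 0.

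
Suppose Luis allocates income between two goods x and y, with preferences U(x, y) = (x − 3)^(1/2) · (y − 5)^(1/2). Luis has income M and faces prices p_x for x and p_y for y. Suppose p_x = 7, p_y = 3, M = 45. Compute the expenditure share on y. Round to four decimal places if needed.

Let x' = x−3, y' = y−5. MRS = y'/x' = p_x/p_y.
After buying the subsistence bundle (3, 5), a share 0.5 of the remaining income goes to x: x* = 3 + 0.5·(M − 3p_x − 5p_y)/p_x.
Discretionary income = 45 − 3·7 − 5·3 = 9; x* = 3 + 0.5·9/7 = 3.6429; y* = 5 + 0.5·9/3 = 6.5.
Expenditure on y: 3·6.5 = 19.5; share = 0.4333.

share on y = 0.4333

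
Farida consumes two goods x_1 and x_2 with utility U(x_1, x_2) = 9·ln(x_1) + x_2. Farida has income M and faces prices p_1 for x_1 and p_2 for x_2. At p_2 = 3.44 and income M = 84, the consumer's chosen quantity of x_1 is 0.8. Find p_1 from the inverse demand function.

Set MRS = p_1/p_2: (9/x_1)/1 = p_1/p_2.
So x_1*(p_1,p_2) = 9·p_2/p_1, independent of income; and x_2* = (M − 9·p_2)/p_2.
Set x_1* = 0.8 in the demand function and solve for p_1: p_1 = 38.7.

p_1 = 38.7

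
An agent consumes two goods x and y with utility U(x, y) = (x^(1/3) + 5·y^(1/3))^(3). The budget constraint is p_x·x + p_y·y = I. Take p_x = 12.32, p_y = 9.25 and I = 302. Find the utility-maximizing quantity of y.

MU_x ∝ x^(-2/3), MU_y ∝ 5·y^(-2/3), so MRS = (1/5)·(y/x)^(2/3) = p_x/p_y.
Hence y/x = (5·p_x/p_y)^(1/(2/3)), i.e. raised to the 1.5 power.
With the ratio pinned down, the budget gives x* = I/(p_x + p_y·(y/x)) and y* = (y/x)·x*.
Numerically y/x = 17.185353, so x* = 302/(12.32 + 9.25·17.185353) = 1.7631 and y* = 17.185353·1.7631 = 30.3003.

y* = 30.3003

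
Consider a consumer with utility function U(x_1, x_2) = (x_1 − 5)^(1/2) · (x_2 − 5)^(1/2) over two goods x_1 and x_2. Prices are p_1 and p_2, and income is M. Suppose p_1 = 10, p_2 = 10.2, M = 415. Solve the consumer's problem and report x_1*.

x_1* = 20.7

Let x_1' = x_1−5, x_2' = x_2−5. MRS = x_2'/x_1' = p_1/p_2.
Substituting into the budget: x_1* = 5 + 0.5·(M − 5·p_1 − 5·p_2)/p_1, and x_2* = 5 + 0.5·(…)/p_2.
Discretionary income = 415 − 5·10 − 5·10.2 = 314; x_1* = 5 + 0.5·314/10 = 20.7.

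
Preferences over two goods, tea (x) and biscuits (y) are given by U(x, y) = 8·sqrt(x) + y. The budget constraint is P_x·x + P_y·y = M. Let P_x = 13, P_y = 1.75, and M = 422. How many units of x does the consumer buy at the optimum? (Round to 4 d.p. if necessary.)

Set MRS = P_x/P_y: 4·x^(−1/2) = P_x/P_y.
Thus x* = (4·P_y/P_x)² — independent of M — with the rest of income spent on y.
Plugging in: x* = (4·1.75/13)² = 0.2899.

x* = 0.2899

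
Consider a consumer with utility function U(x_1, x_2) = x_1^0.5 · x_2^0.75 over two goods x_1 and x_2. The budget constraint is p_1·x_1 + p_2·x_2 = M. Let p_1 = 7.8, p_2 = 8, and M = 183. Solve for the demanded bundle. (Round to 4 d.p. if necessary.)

x_1* = 9.3846, x_2* = 13.725

MU_x_1/MU_x_2 = (0.5·x_2)/(0.75·x_1); tangency sets this equal to p_1/p_2.
So 0.5·p_2·x_2 = 0.75·p_1·x_1; combined with the budget, a share 0.4 of income goes to x_1.
Demand: x_1*(p_1,p_2,M) = 0.4·M/p_1 and x_2* = 0.6·M/p_2.
At p_1=7.8, p_2=8, M=183: x_1* = 0.4·183/7.8 = 9.3846, x_2* = 13.725.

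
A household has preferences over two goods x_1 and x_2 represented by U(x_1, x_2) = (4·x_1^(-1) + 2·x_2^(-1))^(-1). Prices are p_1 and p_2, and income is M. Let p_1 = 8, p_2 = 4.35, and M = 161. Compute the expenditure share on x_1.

Numerically x_2/x_1 = 0.958927, so x_1* = 161/(8 + 4.35·0.958927) = 13.2278 and x_2* = 0.958927·13.2278 = 12.6845.
Expenditure on x_1: 8·13.2278 = 105.8224; share = 0.6573.

share on x_1 = 0.6573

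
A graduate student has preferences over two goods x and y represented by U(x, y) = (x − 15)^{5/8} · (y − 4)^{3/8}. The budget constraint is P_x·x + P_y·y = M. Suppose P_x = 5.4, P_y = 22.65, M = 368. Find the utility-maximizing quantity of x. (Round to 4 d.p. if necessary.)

Let x' = x−15, y' = y−4. MRS = (5/3)·y'/x' = P_x/P_y.
Substituting into the budget: x* = 15 + 0.625·(M − 15·P_x − 4·P_y)/P_x, and y* = 4 + 0.375·(…)/P_y.
Discretionary income = 368 − 15·5.4 − 4·22.65 = 196.4; x* = 15 + 0.625·196.4/5.4 = 37.7315.

x* = 37.7315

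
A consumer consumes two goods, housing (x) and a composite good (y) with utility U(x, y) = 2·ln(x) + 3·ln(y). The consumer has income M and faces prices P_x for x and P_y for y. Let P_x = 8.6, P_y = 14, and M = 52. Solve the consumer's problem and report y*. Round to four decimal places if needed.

y* = 2.2286

Demand: x*(P_x,P_y,M) = 0.4·M/P_x and y* = 0.6·M/P_y.
At P_x=8.6, P_y=14, M=52: y* = 0.6·52/14 = 2.2286.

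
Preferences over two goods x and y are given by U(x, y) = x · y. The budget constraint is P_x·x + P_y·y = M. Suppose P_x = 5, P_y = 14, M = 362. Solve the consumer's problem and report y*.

The MRS is y/x. Set MRS = P_x/P_y.
So P_y·y = P_x·x; combined with the budget, a share 0.5 of income goes to x.
Demand: x*(P_x,P_y,M) = 0.5·M/P_x and y* = 0.5·M/P_y.
At P_x=5, P_y=14, M=362: y* = 0.5·362/14 = 12.9286.

y* = 12.9286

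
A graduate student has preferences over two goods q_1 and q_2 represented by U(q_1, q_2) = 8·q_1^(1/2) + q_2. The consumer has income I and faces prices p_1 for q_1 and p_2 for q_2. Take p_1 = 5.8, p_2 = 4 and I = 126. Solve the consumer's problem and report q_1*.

MU_q_1 = 4/√q_1, MU_q_2 = 1. Tangency: 4/√q_1 = p_1/p_2.
Thus q_1* = (4·p_2/p_1)² — independent of I — with the rest of income spent on q_2.
Plugging in: q_1* = (4·4/5.8)² = 7.61.

q_1* = 7.61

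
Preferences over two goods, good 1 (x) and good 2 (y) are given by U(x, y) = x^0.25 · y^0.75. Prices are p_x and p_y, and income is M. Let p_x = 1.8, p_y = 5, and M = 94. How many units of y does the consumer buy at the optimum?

y* = 14.1

MU_x/MU_y = (0.25·y)/(0.75·x); tangency sets this equal to p_x/p_y.
So 0.25·p_y·y = 0.75·p_x·x; combined with the budget, a share 0.25 of income goes to x.
Demand: x*(p_x,p_y,M) = 0.25·M/p_x and y* = 0.75·M/p_y.
At p_x=1.8, p_y=5, M=94: y* = 0.75·94/5 = 14.1.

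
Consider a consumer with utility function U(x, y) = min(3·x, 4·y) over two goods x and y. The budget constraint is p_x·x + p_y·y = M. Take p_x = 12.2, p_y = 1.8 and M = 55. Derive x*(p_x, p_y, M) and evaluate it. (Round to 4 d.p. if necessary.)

With perfect complements, no substitution: consume in ratio x:y = 4:3.
Budget: p_x·x + p_y·(3/4)·x = M, so (4·p_x + 3·p_y)·x = 4·M.
Demand: x*(p_x,p_y,M) = 4·M/(4·p_x + 3·p_y), y* = 3·M/(4·p_x + 3·p_y).
Here 4·12.2 + 3·1.8 = 54.2, giving x* = 4.059.

x* = 4.059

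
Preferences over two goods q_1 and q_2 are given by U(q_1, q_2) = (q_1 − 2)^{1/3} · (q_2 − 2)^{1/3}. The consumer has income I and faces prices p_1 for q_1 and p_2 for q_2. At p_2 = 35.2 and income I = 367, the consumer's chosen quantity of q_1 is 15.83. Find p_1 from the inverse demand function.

MRS = (q_2−2)/(q_1−2). Tangency with p_1/p_2 gives q_2−2 = (p_1/p_2)·(q_1−2).
Substituting into the budget: q_1* = 2 + 0.5·(I − 2·p_1 − 2·p_2)/p_1, and q_2* = 2 + 0.5·(…)/p_2.
Set q_1* = 15.83 in the demand function and solve for p_1: p_1 = 10.

p_1 = 10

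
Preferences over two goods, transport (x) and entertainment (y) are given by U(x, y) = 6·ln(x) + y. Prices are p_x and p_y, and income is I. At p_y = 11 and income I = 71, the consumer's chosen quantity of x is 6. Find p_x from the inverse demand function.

Set MRS = p_x/p_y: (6/x)/1 = p_x/p_y.
So x*(p_x,p_y) = 6·p_y/p_x, independent of income; and y* = (I − 6·p_y)/p_y.
Set x* = 6 in the demand function and solve for p_x: p_x = 11.

p_x = 11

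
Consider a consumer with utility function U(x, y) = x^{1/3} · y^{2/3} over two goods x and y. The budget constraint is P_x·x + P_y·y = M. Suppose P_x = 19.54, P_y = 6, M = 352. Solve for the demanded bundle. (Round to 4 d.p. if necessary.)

The MRS is (1/2)·y/x. Set MRS = P_x/P_y.
Rearranging, P_y·y = 2·P_x·x. Substituting into the budget gives P_x·x·(1 + 2) = M.
Demand: x*(P_x,P_y,M) = 1/3·M/P_x and y* = 2/3·M/P_y.
At P_x=19.54, P_y=6, M=352: x* = 1/3·352/19.54 = 6.0048, y* = 39.1111.

x* = 6.0048, y* = 39.1111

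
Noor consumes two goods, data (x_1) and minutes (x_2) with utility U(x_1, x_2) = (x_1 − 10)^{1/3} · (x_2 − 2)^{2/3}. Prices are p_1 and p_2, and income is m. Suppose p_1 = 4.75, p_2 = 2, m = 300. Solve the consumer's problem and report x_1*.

x_1* = 27.4386

This is Cobb-Douglas in (x_1−10, x_2−2): tangency gives 1/3·p_2·(x_2−2) = 2/3·p_1·(x_1−10).
After buying the subsistence bundle (10, 2), a share 1/3 of the remaining income goes to x_1: x_1* = 10 + 1/3·(m − 10p_1 − 2p_2)/p_1.
Discretionary income = 300 − 10·4.75 − 2·2 = 248.5; x_1* = 10 + 1/3·248.5/4.75 = 27.4386.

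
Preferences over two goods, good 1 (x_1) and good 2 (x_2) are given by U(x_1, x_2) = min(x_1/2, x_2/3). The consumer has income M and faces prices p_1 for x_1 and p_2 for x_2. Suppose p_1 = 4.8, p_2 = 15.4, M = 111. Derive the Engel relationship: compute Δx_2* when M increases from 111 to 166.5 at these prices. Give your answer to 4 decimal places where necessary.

With perfect complements, no substitution: consume in ratio x_1:x_2 = 2:3.
Budget: p_1·x_1 + p_2·(3/2)·x_1 = M, so (2·p_1 + 3·p_2)·x_1 = 2·M.
Demand: x_1*(p_1,p_2,M) = 2·M/(2·p_1 + 3·p_2), x_2* = 3·M/(2·p_1 + 3·p_2).
Here 2·4.8 + 3·15.4 = 55.8, giving x_2* = 5.9677.
At M' = 166.5: x_2* = 8.9516. Change: 8.9516 − 5.9677 = 2.9839.

Δx_2* = 2.9839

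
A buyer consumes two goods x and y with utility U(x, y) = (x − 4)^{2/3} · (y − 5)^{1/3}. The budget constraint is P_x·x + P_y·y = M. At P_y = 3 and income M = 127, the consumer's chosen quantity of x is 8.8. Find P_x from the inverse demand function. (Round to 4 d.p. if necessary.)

MRS = 2·(y−5)/(x−4). Tangency with P_x/P_y gives y−5 = (1/2)·(P_x/P_y)·(x−4).
Substituting into the budget: x* = 4 + 2/3·(M − 4·P_x − 5·P_y)/P_x, and y* = 5 + 1/3·(…)/P_y.
Set x* = 8.8 in the demand function and solve for P_x: P_x = 10.

P_x = 10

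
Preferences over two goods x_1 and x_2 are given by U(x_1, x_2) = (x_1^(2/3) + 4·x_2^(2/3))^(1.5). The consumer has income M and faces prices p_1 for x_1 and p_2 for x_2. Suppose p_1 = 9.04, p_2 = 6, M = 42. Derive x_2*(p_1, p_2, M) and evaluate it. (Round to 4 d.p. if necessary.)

x_2* = 6.9521

MU_x_1 ∝ x_1^(-1/3), MU_x_2 ∝ 4·x_2^(-1/3), so MRS = (1/4)·(x_2/x_1)^(1/3) = p_1/p_2.
Hence x_2/x_1 = (4·p_1/p_2)^(1/(1/3)), i.e. raised to the 3 power.
Substitute x_2 = (x_2/x_1)·x_1 into the budget: x_1* = M/(p_1 + p_2·(x_2/x_1)).
Numerically x_2/x_1 = 218.892819, so x_1* = 42/(9.04 + 6·218.892819) = 0.0318 and x_2* = 218.892819·0.0318 = 6.9521.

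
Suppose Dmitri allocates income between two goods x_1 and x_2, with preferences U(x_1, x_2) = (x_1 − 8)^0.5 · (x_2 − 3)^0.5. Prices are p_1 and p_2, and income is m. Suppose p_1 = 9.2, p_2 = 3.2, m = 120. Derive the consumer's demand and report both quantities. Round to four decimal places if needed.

x_1* = 10, x_2* = 8.75

After buying the subsistence bundle (8, 3), a share 0.5 of the remaining income goes to x_1: x_1* = 8 + 0.5·(m − 8p_1 − 3p_2)/p_1.
Discretionary income = 120 − 8·9.2 − 3·3.2 = 36.8; x_1* = 8 + 0.5·36.8/9.2 = 10; x_2* = 3 + 0.5·36.8/3.2 = 8.75.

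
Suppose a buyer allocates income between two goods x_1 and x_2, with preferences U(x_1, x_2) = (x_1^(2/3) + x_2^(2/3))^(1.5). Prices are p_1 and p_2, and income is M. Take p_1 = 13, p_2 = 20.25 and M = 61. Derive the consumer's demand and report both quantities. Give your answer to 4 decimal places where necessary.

x_1* = 3.3229, x_2* = 0.8792

With the ratio pinned down, the budget gives x_1* = M/(p_1 + p_2·(x_2/x_1)) and x_2* = (x_2/x_1)·x_1*.
Numerically x_2/x_1 = 0.264579, so x_1* = 61/(13 + 20.25·0.264579) = 3.3229 and x_2* = 0.264579·3.3229 = 0.8792.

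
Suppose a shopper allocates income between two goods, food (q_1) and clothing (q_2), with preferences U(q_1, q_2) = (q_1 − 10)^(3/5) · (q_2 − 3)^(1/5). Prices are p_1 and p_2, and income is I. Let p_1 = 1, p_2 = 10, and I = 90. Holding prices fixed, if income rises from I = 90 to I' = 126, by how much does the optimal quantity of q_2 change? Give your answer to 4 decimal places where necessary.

Substituting into the budget: q_1* = 10 + 0.75·(I − 10·p_1 − 3·p_2)/p_1, and q_2* = 3 + 0.25·(…)/p_2.
Discretionary income = 90 − 10·1 − 3·10 = 50; q_2* = 3 + 0.25·50/10 = 4.25.
At I' = 126: q_2* = 5.15. Change: 5.15 − 4.25 = 0.9.

Δq_2* = 0.9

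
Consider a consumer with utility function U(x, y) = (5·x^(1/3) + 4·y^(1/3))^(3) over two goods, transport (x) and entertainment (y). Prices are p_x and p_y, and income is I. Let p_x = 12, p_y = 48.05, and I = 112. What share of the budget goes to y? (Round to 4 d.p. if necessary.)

share on y = 0.2634

MU_x ∝ 5·x^(-2/3), MU_y ∝ 4·y^(-2/3), so MRS = (5/4)·(y/x)^(2/3) = p_x/p_y.
Hence y/x = ((4/5)·p_x/p_y)^(1/(2/3)), i.e. raised to the 1.5 power.
With the ratio pinned down, the budget gives x* = I/(p_x + p_y·(y/x)) and y* = (y/x)·x*.
Numerically y/x = 0.089303, so x* = 112/(12 + 48.05·0.089303) = 6.875 and y* = 0.089303·6.875 = 0.614.
Expenditure on y: 48.05·0.614 = 29.5005; share = 0.2634.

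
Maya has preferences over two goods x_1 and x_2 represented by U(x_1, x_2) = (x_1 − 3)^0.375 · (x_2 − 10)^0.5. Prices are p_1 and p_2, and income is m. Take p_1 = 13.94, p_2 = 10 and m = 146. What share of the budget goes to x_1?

share on x_1 = 0.2987

MRS = (3/4)·(x_2−10)/(x_1−3). Tangency with p_1/p_2 gives x_2−10 = (4/3)·(p_1/p_2)·(x_1−3).
Substituting into the budget: x_1* = 3 + 3/7·(m − 3·p_1 − 10·p_2)/p_1, and x_2* = 10 + 4/7·(…)/p_2.
Discretionary income = 146 − 3·13.94 − 10·10 = 4.18; x_1* = 3 + 3/7·4.18/13.94 = 3.1285; x_2* = 10 + 4/7·4.18/10 = 10.2389.
Expenditure on x_1: 13.94·3.1285 = 43.6114; share = 0.2987.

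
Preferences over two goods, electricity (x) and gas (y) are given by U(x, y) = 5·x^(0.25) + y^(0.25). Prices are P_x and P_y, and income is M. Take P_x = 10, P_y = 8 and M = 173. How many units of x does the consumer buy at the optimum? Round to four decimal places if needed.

x* = 15.3642

MU_x ∝ 5·x^(-0.75), MU_y ∝ y^(-0.75), so MRS = 5·(y/x)^(0.75) = P_x/P_y.
Solve for the ratio: y/x = [(1/5)·P_x/P_y]^(4/3).
With the ratio pinned down, the budget gives x* = M/(P_x + P_y·(y/x)) and y* = (y/x)·x*.
Numerically y/x = 0.15749, so x* = 173/(10 + 8·0.15749) = 15.3642.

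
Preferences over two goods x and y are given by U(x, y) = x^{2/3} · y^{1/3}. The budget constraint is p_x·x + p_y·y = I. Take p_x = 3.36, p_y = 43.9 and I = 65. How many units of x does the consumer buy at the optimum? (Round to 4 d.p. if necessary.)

x* = 12.8968

MU_x/MU_y = (2/3·y)/(1/3·x); tangency sets this equal to p_x/p_y.
So 2/3·p_y·y = 1/3·p_x·x; combined with the budget, a share 2/3 of income goes to x.
Demand: x*(p_x,p_y,I) = 2/3·I/p_x and y* = 1/3·I/p_y.
At p_x=3.36, p_y=43.9, I=65: x* = 2/3·65/3.36 = 12.8968.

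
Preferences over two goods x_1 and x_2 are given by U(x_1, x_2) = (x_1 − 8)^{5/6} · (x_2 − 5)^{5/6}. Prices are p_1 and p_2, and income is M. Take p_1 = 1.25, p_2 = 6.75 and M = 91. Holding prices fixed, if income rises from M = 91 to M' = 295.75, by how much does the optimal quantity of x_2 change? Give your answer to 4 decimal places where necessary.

Δx_2* = 15.1667

This is Cobb-Douglas in (x_1−8, x_2−5): tangency gives 5/6·p_2·(x_2−5) = 5/6·p_1·(x_1−8).
After buying the subsistence bundle (8, 5), a share 0.5 of the remaining income goes to x_1: x_1* = 8 + 0.5·(M − 8p_1 − 5p_2)/p_1.
Discretionary income = 91 − 8·1.25 − 5·6.75 = 47.25; x_2* = 5 + 0.5·47.25/6.75 = 8.5.
At M' = 295.75: x_2* = 23.6667. Change: 23.6667 − 8.5 = 15.1667.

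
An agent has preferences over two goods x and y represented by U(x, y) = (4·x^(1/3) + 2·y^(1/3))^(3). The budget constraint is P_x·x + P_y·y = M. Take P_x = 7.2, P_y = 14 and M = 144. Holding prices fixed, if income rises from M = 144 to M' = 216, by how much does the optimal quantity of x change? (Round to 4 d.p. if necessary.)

From the CES first-order condition, 2·(y/x)^(2/3) = P_x/P_y.
Hence y/x = ((1/2)·P_x/P_y)^(1/(2/3)), i.e. raised to the 1.5 power.
Substitute y = (y/x)·x into the budget: x* = M/(P_x + P_y·(y/x)).
Numerically y/x = 0.130395, so x* = 144/(7.2 + 14·0.130395) = 15.9547.
At M' = 216: x* = 23.9321. Change: 23.9321 − 15.9547 = 7.9774.

Δx* = 7.9774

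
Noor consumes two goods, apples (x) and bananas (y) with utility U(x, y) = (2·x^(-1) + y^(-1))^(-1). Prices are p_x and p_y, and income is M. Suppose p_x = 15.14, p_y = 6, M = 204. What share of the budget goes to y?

MRS = MU_x/MU_y = 2·(y/x)^(2). Set equal to p_x/p_y.
Hence y/x = ((1/2)·p_x/p_y)^(1/(2)), i.e. raised to the 0.5 power.
With the ratio pinned down, the budget gives x* = M/(p_x + p_y·(y/x)) and y* = (y/x)·x*.
Numerically y/x = 1.123239, so x* = 204/(15.14 + 6·1.123239) = 9.3238 and y* = 1.123239·9.3238 = 10.4729.
Expenditure on y: 6·10.4729 = 62.8373; share = 0.308.

share on y = 0.308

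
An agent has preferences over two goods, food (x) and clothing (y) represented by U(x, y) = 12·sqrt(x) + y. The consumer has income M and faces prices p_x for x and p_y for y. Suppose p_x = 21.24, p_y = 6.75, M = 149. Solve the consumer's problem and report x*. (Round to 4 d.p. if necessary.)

x* = 3.6358

MU_x = 6/√x, MU_y = 1. Tangency: 6/√x = p_x/p_y.
Thus x* = (6·p_y/p_x)² — independent of M — with the rest of income spent on y.
Plugging in: x* = (6·6.75/21.24)² = 3.6358.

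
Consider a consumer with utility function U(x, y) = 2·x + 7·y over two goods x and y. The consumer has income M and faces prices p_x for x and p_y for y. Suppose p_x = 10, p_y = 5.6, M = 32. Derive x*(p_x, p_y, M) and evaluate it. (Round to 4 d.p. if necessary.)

x* = 0

Perfect substitutes: compare marginal utility per dollar. 2/p_x vs 7/p_y → 0.2 vs 1.25.
y gives more utility per dollar, so spend all income on y: y* = M/p_y, x* = 0.
Numerically: x* = 0, y* = 5.7143.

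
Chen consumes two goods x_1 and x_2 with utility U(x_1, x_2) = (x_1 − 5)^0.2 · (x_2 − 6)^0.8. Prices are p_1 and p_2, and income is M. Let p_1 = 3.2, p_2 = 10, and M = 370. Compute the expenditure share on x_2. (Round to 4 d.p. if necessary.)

MRS = (1/4)·(x_2−6)/(x_1−5). Tangency with p_1/p_2 gives x_2−6 = 4·(p_1/p_2)·(x_1−5).
After buying the subsistence bundle (5, 6), a share 0.2 of the remaining income goes to x_1: x_1* = 5 + 0.2·(M − 5p_1 − 6p_2)/p_1.
Discretionary income = 370 − 5·3.2 − 6·10 = 294; x_1* = 5 + 0.2·294/3.2 = 23.375; x_2* = 6 + 0.8·294/10 = 29.52.
Expenditure on x_2: 10·29.52 = 295.2; share = 0.7978.

share on x_2 = 0.7978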